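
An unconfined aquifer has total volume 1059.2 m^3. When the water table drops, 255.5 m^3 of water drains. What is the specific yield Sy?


Specific yield Sy = Volume drained / Total volume.
Sy = 255.5 / 1059.2
   = 0.2412.

0.2412


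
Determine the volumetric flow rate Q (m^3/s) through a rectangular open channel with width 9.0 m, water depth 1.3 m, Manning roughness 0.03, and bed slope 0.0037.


For a rectangular channel, the cross-sectional area A = b * y = 9.0 * 1.3 = 11.7 m^2.
The wetted perimeter P = b + 2y = 9.0 + 2*1.3 = 11.6 m.
Hydraulic radius R = A/P = 11.7/11.6 = 1.0086 m.
Velocity V = (1/n)*R^(2/3)*S^(1/2) = (1/0.03)*1.0086^(2/3)*0.0037^(1/2) = 2.0392 m/s.
Discharge Q = A * V = 11.7 * 2.0392 = 23.859 m^3/s.

23.859


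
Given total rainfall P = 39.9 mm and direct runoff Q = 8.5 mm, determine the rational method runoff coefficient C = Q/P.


The runoff coefficient C = runoff depth / rainfall depth.
C = 8.5 / 39.9
  = 0.213.

0.213


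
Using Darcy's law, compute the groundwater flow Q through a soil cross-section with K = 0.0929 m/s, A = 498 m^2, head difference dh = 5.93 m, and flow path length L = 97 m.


Darcy's law: Q = K * A * i, where i = dh/L.
Hydraulic gradient i = 5.93 / 97 = 0.061134.
Q = 0.0929 * 498 * 0.061134
  = 2.8283 m^3/s.

2.8283


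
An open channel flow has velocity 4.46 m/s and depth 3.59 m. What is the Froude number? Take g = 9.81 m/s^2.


The Froude number is defined as Fr = V / sqrt(g*y).
g*y = 9.81 * 3.59 = 35.2179.
sqrt(g*y) = sqrt(35.2179) = 5.9345.
Fr = 4.46 / 5.9345 = 0.7515.

0.7515


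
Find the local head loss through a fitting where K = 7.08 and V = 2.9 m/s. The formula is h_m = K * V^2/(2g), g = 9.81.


Minor loss formula: h_m = K * V^2/(2g).
V^2 = 2.9^2 = 8.41.
V^2/(2g) = 8.41 / 19.62 = 0.4286 m.
h_m = 7.08 * 0.4286 = 3.0348 m.

3.0348


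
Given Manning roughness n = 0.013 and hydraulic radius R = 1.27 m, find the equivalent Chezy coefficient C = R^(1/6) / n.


The Chezy coefficient relates to Manning's n through C = R^(1/6) / n.
R^(1/6) = 1.27^(1/6) = 1.04064.
C = 1.04064 / 0.013 = 80.05 m^(1/2)/s.

80.05


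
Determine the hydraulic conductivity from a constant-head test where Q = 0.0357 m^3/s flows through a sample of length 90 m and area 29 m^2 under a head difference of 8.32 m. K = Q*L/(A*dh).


From K = Q*L / (A*dh):
Numerator: Q*L = 0.0357 * 90 = 3.213.
Denominator: A*dh = 29 * 8.32 = 241.28.
K = 3.213 / 241.28 = 0.013316 m/s.

0.013316


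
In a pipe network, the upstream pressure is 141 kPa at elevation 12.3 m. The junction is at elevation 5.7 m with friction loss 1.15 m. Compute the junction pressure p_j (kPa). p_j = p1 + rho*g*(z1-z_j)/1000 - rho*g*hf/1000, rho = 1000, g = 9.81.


Junction pressure: p_j = p1 + rho*g*(z1 - z_j)/1000 - rho*g*hf/1000.
Elevation term = 1000*9.81*(12.3 - 5.7)/1000 = 64.746 kPa.
Friction term = 1000*9.81*1.15/1000 = 11.281 kPa.
p_j = 141 + 64.746 - 11.281 = 194.46 kPa.

194.46


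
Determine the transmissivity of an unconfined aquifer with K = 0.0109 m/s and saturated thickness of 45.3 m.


Transmissivity is defined as T = K * h.
T = 0.0109 * 45.3
  = 0.4938 m^2/s.

0.4938


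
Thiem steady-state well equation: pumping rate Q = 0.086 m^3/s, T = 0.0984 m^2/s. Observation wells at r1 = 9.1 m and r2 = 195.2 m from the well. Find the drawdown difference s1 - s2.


Thiem equation: s1 - s2 = Q/(2*pi*T) * ln(r2/r1).
ln(r2/r1) = ln(195.2/9.1) = 3.0658.
Q/(2*pi*T) = 0.086 / (2*pi*0.0984) = 0.086 / 0.6183 = 0.1391.
s1 - s2 = 0.1391 * 3.0658 = 0.4264 m.

0.4264


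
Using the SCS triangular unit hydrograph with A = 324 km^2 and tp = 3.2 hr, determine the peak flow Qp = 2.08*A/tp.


SCS formula: Qp = 2.08 * A / tp.
Qp = 2.08 * 324 / 3.2
   = 673.92 / 3.2
   = 210.6 m^3/s per cm.

210.6


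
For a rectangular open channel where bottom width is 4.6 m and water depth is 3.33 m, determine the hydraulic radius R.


For a rectangular section:
Flow area A = b * y = 4.6 * 3.33 = 15.32 m^2.
Wetted perimeter P = b + 2y = 4.6 + 2*3.33 = 11.26 m.
Hydraulic radius R = A/P = 15.32 / 11.26 = 1.3604 m.

1.3604


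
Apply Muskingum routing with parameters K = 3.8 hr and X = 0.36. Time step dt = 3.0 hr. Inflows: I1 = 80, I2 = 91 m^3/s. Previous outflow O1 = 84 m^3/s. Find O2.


Muskingum coefficients:
denom = 2*K*(1-X) + dt = 2*3.8*(1-0.36) + 3.0 = 7.864.
C0 = (dt - 2*K*X)/denom = (3.0 - 2*3.8*0.36)/7.864 = 0.0336.
C1 = (dt + 2*K*X)/denom = (3.0 + 2*3.8*0.36)/7.864 = 0.7294.
C2 = (2*K*(1-X) - dt)/denom = 0.237.
O2 = C0*I2 + C1*I1 + C2*O1
   = 0.0336*91 + 0.7294*80 + 0.237*84
   = 81.32 m^3/s.

81.32


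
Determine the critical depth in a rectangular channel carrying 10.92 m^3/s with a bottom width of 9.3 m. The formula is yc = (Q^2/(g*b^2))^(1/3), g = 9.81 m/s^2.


Using yc = (Q^2 / (g * b^2))^(1/3):
Q^2 = 10.92^2 = 119.25.
g * b^2 = 9.81 * 9.3^2 = 9.81 * 86.49 = 848.47.
Q^2 / (g*b^2) = 119.25 / 848.47 = 0.1405.
yc = 0.1405^(1/3) = 0.5199 m.

0.5199


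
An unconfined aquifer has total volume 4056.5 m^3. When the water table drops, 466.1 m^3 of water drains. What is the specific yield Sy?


Specific yield Sy = Volume drained / Total volume.
Sy = 466.1 / 4056.5
   = 0.1149.

0.1149


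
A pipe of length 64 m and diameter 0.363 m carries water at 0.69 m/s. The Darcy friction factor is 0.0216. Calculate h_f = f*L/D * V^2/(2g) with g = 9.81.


Darcy-Weisbach equation: h_f = f * (L/D) * V^2/(2g).
f * L/D = 0.0216 * 64/0.363 = 3.8083.
V^2/(2g) = 0.69^2 / (2*9.81) = 0.4761 / 19.62 = 0.0243 m.
h_f = 3.8083 * 0.0243 = 0.092 m.

0.092


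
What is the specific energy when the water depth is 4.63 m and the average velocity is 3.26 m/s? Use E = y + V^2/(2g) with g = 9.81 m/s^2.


Specific energy E = y + V^2/(2g).
Velocity head = V^2/(2g) = 3.26^2 / (2*9.81) = 10.6276 / 19.62 = 0.5417 m.
E = 4.63 + 0.5417 = 5.1717 m.

5.1717


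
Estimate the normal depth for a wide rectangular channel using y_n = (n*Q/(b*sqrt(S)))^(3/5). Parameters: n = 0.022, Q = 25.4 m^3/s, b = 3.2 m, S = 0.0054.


We use the wide-channel approximation y_n = (n*Q/(b*sqrt(S)))^(3/5).
sqrt(S) = sqrt(0.0054) = 0.073485.
Numerator: n*Q = 0.022 * 25.4 = 0.5588.
Denominator: b*sqrt(S) = 3.2 * 0.073485 = 0.235152.
arg = 2.3763.
y_n = 2.3763^(3/5) = 1.6809 m.

1.6809


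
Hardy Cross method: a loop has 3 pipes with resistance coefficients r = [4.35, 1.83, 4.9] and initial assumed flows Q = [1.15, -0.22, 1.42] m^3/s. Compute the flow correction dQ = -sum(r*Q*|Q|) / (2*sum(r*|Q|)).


Numerator terms (r*Q*|Q|): 4.35*1.15*|1.15| = 5.7529; 1.83*-0.22*|-0.22| = -0.0886; 4.9*1.42*|1.42| = 9.8804.
Sum of numerator = 15.5447.
Denominator terms (r*|Q|): 4.35*|1.15| = 5.0025; 1.83*|-0.22| = 0.4026; 4.9*|1.42| = 6.958.
2 * sum of denominator = 2 * 12.3631 = 24.7262.
dQ = -15.5447 / 24.7262 = -0.6287 m^3/s.

-0.6287


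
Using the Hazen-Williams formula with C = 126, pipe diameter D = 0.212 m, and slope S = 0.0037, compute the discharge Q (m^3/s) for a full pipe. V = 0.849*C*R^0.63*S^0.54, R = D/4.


For a full circular pipe, R = D/4 = 0.212/4 = 0.053 m.
V = 0.849 * 126 * 0.053^0.63 * 0.0037^0.54
  = 0.849 * 126 * 0.157143 * 0.048622
  = 0.8173 m/s.
Pipe area A = pi*D^2/4 = pi*0.212^2/4 = 0.0353 m^2.
Q = A * V = 0.0353 * 0.8173 = 0.0289 m^3/s.

0.0289


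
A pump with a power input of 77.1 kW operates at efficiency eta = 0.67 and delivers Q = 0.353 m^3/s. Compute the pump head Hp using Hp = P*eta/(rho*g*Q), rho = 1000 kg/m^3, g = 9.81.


Pump head formula: Hp = P * eta / (rho * g * Q).
Numerator: P * eta = 77.1 * 1000 * 0.67 = 51657.0 W.
Denominator: rho * g * Q = 1000 * 9.81 * 0.353 = 3462.93.
Hp = 51657.0 / 3462.93 = 14.92 m.

14.92


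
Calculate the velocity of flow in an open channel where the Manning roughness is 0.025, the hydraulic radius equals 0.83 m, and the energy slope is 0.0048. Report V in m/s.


Manning's equation gives V = (1/n) * R^(2/3) * S^(1/2).
First, compute R^(2/3) = 0.83^(2/3) = 0.8832.
Next, S^(1/2) = 0.0048^(1/2) = 0.069282.
Then 1/n = 1/0.025 = 40.0.
V = 40.0 * 0.8832 * 0.069282 = 2.4476 m/s.

2.4476


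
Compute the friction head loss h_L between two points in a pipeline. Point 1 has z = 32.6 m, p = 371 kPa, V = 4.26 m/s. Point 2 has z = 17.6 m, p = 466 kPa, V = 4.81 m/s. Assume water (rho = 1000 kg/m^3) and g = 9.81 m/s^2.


Total head at each section: H = z + p/(rho*g) + V^2/(2g).
H1 = 32.6 + 371*1000/(1000*9.81) + 4.26^2/(2*9.81)
   = 32.6 + 37.819 + 0.925
   = 71.344 m.
H2 = 17.6 + 466*1000/(1000*9.81) + 4.81^2/(2*9.81)
   = 17.6 + 47.503 + 1.1792
   = 66.282 m.
h_L = H1 - H2 = 71.344 - 66.282 = 5.062 m.

5.062


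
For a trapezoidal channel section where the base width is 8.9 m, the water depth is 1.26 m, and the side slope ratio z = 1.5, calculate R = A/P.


For a trapezoidal section with side slope z:
A = (b + z*y)*y = (8.9 + 1.5*1.26)*1.26 = 13.595 m^2.
P = b + 2*y*sqrt(1 + z^2) = 8.9 + 2*1.26*sqrt(1 + 1.5^2) = 13.443 m.
R = A/P = 13.595 / 13.443 = 1.0113 m.

1.0113


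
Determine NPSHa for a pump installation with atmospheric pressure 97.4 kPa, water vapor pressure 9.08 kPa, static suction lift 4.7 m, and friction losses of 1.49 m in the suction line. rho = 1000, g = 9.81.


NPSHa = p_atm/(rho*g) - z_s - hf_s - p_vap/(rho*g).
p_atm/(rho*g) = 97.4*1000 / (1000*9.81) = 9.929 m.
p_vap/(rho*g) = 9.08*1000 / (1000*9.81) = 0.926 m.
NPSHa = 9.929 - 4.7 - 1.49 - 0.926
      = 2.81 m.

2.81


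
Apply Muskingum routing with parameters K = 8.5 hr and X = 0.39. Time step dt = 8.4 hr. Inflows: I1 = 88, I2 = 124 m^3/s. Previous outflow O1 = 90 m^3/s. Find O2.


Muskingum coefficients:
denom = 2*K*(1-X) + dt = 2*8.5*(1-0.39) + 8.4 = 18.77.
C0 = (dt - 2*K*X)/denom = (8.4 - 2*8.5*0.39)/18.77 = 0.0943.
C1 = (dt + 2*K*X)/denom = (8.4 + 2*8.5*0.39)/18.77 = 0.8007.
C2 = (2*K*(1-X) - dt)/denom = 0.105.
O2 = C0*I2 + C1*I1 + C2*O1
   = 0.0943*124 + 0.8007*88 + 0.105*90
   = 91.6 m^3/s.

91.6


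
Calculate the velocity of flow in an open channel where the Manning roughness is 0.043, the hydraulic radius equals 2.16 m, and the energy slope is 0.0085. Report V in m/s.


Manning's equation gives V = (1/n) * R^(2/3) * S^(1/2).
First, compute R^(2/3) = 2.16^(2/3) = 1.671.
Next, S^(1/2) = 0.0085^(1/2) = 0.092195.
Then 1/n = 1/0.043 = 23.26.
V = 23.26 * 1.671 * 0.092195 = 3.5827 m/s.

3.5827


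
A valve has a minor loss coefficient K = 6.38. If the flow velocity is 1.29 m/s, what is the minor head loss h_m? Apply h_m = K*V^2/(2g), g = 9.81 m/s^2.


Minor loss formula: h_m = K * V^2/(2g).
V^2 = 1.29^2 = 1.6641.
V^2/(2g) = 1.6641 / 19.62 = 0.0848 m.
h_m = 6.38 * 0.0848 = 0.5411 m.

0.5411


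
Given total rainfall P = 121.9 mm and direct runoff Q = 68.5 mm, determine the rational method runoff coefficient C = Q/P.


The runoff coefficient C = runoff depth / rainfall depth.
C = 68.5 / 121.9
  = 0.5619.

0.5619


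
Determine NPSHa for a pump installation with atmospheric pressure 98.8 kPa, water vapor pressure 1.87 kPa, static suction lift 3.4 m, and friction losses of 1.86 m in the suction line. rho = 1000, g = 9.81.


NPSHa = p_atm/(rho*g) - z_s - hf_s - p_vap/(rho*g).
p_atm/(rho*g) = 98.8*1000 / (1000*9.81) = 10.071 m.
p_vap/(rho*g) = 1.87*1000 / (1000*9.81) = 0.191 m.
NPSHa = 10.071 - 3.4 - 1.86 - 0.191
      = 4.62 m.

4.62


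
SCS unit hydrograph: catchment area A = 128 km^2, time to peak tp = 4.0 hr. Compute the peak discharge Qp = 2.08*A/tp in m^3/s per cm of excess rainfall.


SCS formula: Qp = 2.08 * A / tp.
Qp = 2.08 * 128 / 4.0
   = 266.24 / 4.0
   = 66.56 m^3/s per cm.

66.56


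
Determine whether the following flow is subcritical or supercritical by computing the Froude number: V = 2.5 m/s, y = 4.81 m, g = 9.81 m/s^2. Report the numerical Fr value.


The Froude number is defined as Fr = V / sqrt(g*y).
g*y = 9.81 * 4.81 = 47.1861.
sqrt(g*y) = sqrt(47.1861) = 6.8692.
Fr = 2.5 / 6.8692 = 0.3639.
Since Fr < 1, the flow is subcritical.

0.3639


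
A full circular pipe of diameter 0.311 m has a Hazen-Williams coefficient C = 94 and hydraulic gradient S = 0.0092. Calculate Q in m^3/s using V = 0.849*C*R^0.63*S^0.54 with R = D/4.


For a full circular pipe, R = D/4 = 0.311/4 = 0.0777 m.
V = 0.849 * 94 * 0.0777^0.63 * 0.0092^0.54
  = 0.849 * 94 * 0.200051 * 0.079514
  = 1.2695 m/s.
Pipe area A = pi*D^2/4 = pi*0.311^2/4 = 0.076 m^2.
Q = A * V = 0.076 * 1.2695 = 0.0964 m^3/s.

0.0964


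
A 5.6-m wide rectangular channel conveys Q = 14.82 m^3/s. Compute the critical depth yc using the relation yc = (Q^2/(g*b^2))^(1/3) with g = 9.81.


Using yc = (Q^2 / (g * b^2))^(1/3):
Q^2 = 14.82^2 = 219.63.
g * b^2 = 9.81 * 5.6^2 = 9.81 * 31.36 = 307.64.
Q^2 / (g*b^2) = 219.63 / 307.64 = 0.7139.
yc = 0.7139^(1/3) = 0.8938 m.

0.8938


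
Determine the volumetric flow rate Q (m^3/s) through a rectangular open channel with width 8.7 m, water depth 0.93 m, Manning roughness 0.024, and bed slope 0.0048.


For a rectangular channel, the cross-sectional area A = b * y = 8.7 * 0.93 = 8.09 m^2.
The wetted perimeter P = b + 2y = 8.7 + 2*0.93 = 10.56 m.
Hydraulic radius R = A/P = 8.09/10.56 = 0.7662 m.
Velocity V = (1/n)*R^(2/3)*S^(1/2) = (1/0.024)*0.7662^(2/3)*0.0048^(1/2) = 2.4171 m/s.
Discharge Q = A * V = 8.09 * 2.4171 = 19.557 m^3/s.

19.557


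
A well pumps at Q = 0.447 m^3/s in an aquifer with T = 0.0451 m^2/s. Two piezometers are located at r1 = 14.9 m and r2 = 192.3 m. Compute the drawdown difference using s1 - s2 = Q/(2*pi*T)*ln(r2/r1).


Thiem equation: s1 - s2 = Q/(2*pi*T) * ln(r2/r1).
ln(r2/r1) = ln(192.3/14.9) = 2.5577.
Q/(2*pi*T) = 0.447 / (2*pi*0.0451) = 0.447 / 0.2834 = 1.5774.
s1 - s2 = 1.5774 * 2.5577 = 4.0346 m.

4.0346


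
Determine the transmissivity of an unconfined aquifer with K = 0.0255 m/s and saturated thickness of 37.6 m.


Transmissivity is defined as T = K * h.
T = 0.0255 * 37.6
  = 0.9588 m^2/s.

0.9588


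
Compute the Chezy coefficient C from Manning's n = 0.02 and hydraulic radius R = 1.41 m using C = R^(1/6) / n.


The Chezy coefficient relates to Manning's n through C = R^(1/6) / n.
R^(1/6) = 1.41^(1/6) = 1.058936.
C = 1.058936 / 0.02 = 52.95 m^(1/2)/s.

52.95


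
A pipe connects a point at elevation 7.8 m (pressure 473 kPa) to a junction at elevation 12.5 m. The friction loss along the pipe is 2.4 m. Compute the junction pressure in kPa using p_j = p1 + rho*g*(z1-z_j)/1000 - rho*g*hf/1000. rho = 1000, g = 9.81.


Junction pressure: p_j = p1 + rho*g*(z1 - z_j)/1000 - rho*g*hf/1000.
Elevation term = 1000*9.81*(7.8 - 12.5)/1000 = -46.107 kPa.
Friction term = 1000*9.81*2.4/1000 = 23.544 kPa.
p_j = 473 + -46.107 - 23.544 = 403.35 kPa.

403.35


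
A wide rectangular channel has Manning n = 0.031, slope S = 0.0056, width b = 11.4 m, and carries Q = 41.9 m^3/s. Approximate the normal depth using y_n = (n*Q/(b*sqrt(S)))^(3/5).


We use the wide-channel approximation y_n = (n*Q/(b*sqrt(S)))^(3/5).
sqrt(S) = sqrt(0.0056) = 0.074833.
Numerator: n*Q = 0.031 * 41.9 = 1.2989.
Denominator: b*sqrt(S) = 11.4 * 0.074833 = 0.853096.
arg = 1.5226.
y_n = 1.5226^(3/5) = 1.2869 m.

1.2869


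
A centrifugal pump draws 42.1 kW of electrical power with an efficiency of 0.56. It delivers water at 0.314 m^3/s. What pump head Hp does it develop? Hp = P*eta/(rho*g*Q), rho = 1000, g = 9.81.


Pump head formula: Hp = P * eta / (rho * g * Q).
Numerator: P * eta = 42.1 * 1000 * 0.56 = 23576.0 W.
Denominator: rho * g * Q = 1000 * 9.81 * 0.314 = 3080.34.
Hp = 23576.0 / 3080.34 = 7.65 m.

7.65


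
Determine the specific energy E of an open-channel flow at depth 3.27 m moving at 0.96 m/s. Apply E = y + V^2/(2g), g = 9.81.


Specific energy E = y + V^2/(2g).
Velocity head = V^2/(2g) = 0.96^2 / (2*9.81) = 0.9216 / 19.62 = 0.047 m.
E = 3.27 + 0.047 = 3.317 m.

3.317


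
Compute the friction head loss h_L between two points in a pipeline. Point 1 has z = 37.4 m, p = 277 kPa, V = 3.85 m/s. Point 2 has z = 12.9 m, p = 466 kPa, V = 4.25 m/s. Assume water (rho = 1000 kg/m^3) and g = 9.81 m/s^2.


Total head at each section: H = z + p/(rho*g) + V^2/(2g).
H1 = 37.4 + 277*1000/(1000*9.81) + 3.85^2/(2*9.81)
   = 37.4 + 28.236 + 0.7555
   = 66.392 m.
H2 = 12.9 + 466*1000/(1000*9.81) + 4.25^2/(2*9.81)
   = 12.9 + 47.503 + 0.9206
   = 61.323 m.
h_L = H1 - H2 = 66.392 - 61.323 = 5.069 m.

5.069


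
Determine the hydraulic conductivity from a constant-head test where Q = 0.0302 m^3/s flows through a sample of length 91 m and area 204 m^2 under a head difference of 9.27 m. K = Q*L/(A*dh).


From K = Q*L / (A*dh):
Numerator: Q*L = 0.0302 * 91 = 2.7482.
Denominator: A*dh = 204 * 9.27 = 1891.08.
K = 2.7482 / 1891.08 = 0.001453 m/s.

0.001453


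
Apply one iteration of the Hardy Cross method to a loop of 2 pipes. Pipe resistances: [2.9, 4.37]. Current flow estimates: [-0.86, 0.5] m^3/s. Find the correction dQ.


Numerator terms (r*Q*|Q|): 2.9*-0.86*|-0.86| = -2.1448; 4.37*0.5*|0.5| = 1.0925.
Sum of numerator = -1.0523.
Denominator terms (r*|Q|): 2.9*|-0.86| = 2.494; 4.37*|0.5| = 2.185.
2 * sum of denominator = 2 * 4.679 = 9.358.
dQ = --1.0523 / 9.358 = 0.1125 m^3/s.

0.1125


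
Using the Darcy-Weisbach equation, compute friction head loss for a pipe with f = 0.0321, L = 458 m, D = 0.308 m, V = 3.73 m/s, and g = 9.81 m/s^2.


Darcy-Weisbach equation: h_f = f * (L/D) * V^2/(2g).
f * L/D = 0.0321 * 458/0.308 = 47.7331.
V^2/(2g) = 3.73^2 / (2*9.81) = 13.9129 / 19.62 = 0.7091 m.
h_f = 47.7331 * 0.7091 = 33.848 m.

33.848


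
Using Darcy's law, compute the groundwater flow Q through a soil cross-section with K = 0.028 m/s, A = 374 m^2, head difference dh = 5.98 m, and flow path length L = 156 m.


Darcy's law: Q = K * A * i, where i = dh/L.
Hydraulic gradient i = 5.98 / 156 = 0.038333.
Q = 0.028 * 374 * 0.038333
  = 0.4014 m^3/s.

0.4014


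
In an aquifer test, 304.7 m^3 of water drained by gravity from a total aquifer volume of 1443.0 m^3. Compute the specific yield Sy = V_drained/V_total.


Specific yield Sy = Volume drained / Total volume.
Sy = 304.7 / 1443.0
   = 0.2112.

0.2112


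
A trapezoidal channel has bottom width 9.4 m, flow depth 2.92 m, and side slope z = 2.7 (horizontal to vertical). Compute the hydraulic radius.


For a trapezoidal section with side slope z:
A = (b + z*y)*y = (9.4 + 2.7*2.92)*2.92 = 50.469 m^2.
P = b + 2*y*sqrt(1 + z^2) = 9.4 + 2*2.92*sqrt(1 + 2.7^2) = 26.215 m.
R = A/P = 50.469 / 26.215 = 1.9252 m.

1.9252


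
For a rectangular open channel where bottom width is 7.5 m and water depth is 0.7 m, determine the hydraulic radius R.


For a rectangular section:
Flow area A = b * y = 7.5 * 0.7 = 5.25 m^2.
Wetted perimeter P = b + 2y = 7.5 + 2*0.7 = 8.9 m.
Hydraulic radius R = A/P = 5.25 / 8.9 = 0.5899 m.

0.5899


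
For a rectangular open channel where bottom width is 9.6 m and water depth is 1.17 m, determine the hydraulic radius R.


For a rectangular section:
Flow area A = b * y = 9.6 * 1.17 = 11.23 m^2.
Wetted perimeter P = b + 2y = 9.6 + 2*1.17 = 11.94 m.
Hydraulic radius R = A/P = 11.23 / 11.94 = 0.9407 m.

0.9407


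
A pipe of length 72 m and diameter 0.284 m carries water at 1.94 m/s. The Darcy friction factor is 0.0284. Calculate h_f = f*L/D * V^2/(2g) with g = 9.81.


Darcy-Weisbach equation: h_f = f * (L/D) * V^2/(2g).
f * L/D = 0.0284 * 72/0.284 = 7.2.
V^2/(2g) = 1.94^2 / (2*9.81) = 3.7636 / 19.62 = 0.1918 m.
h_f = 7.2 * 0.1918 = 1.381 m.

1.381


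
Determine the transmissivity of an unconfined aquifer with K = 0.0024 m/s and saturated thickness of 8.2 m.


Transmissivity is defined as T = K * h.
T = 0.0024 * 8.2
  = 0.0197 m^2/s.

0.0197


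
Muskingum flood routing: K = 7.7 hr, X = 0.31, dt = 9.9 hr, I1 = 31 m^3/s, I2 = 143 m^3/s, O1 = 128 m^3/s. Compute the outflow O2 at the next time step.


Muskingum coefficients:
denom = 2*K*(1-X) + dt = 2*7.7*(1-0.31) + 9.9 = 20.526.
C0 = (dt - 2*K*X)/denom = (9.9 - 2*7.7*0.31)/20.526 = 0.2497.
C1 = (dt + 2*K*X)/denom = (9.9 + 2*7.7*0.31)/20.526 = 0.7149.
C2 = (2*K*(1-X) - dt)/denom = 0.0354.
O2 = C0*I2 + C1*I1 + C2*O1
   = 0.2497*143 + 0.7149*31 + 0.0354*128
   = 62.4 m^3/s.

62.4


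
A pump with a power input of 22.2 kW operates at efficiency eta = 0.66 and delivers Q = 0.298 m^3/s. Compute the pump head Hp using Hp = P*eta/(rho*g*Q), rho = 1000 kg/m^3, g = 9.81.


Pump head formula: Hp = P * eta / (rho * g * Q).
Numerator: P * eta = 22.2 * 1000 * 0.66 = 14652.0 W.
Denominator: rho * g * Q = 1000 * 9.81 * 0.298 = 2923.38.
Hp = 14652.0 / 2923.38 = 5.01 m.

5.01


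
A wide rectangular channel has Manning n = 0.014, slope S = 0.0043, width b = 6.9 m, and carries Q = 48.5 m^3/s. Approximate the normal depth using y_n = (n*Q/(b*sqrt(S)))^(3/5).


We use the wide-channel approximation y_n = (n*Q/(b*sqrt(S)))^(3/5).
sqrt(S) = sqrt(0.0043) = 0.065574.
Numerator: n*Q = 0.014 * 48.5 = 0.679.
Denominator: b*sqrt(S) = 6.9 * 0.065574 = 0.452461.
arg = 1.5007.
y_n = 1.5007^(3/5) = 1.2758 m.

1.2758


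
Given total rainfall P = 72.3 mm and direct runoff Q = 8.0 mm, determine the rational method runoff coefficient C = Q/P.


The runoff coefficient C = runoff depth / rainfall depth.
C = 8.0 / 72.3
  = 0.1107.

0.1107


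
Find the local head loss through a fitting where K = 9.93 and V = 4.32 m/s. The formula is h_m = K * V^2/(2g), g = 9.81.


Minor loss formula: h_m = K * V^2/(2g).
V^2 = 4.32^2 = 18.6624.
V^2/(2g) = 18.6624 / 19.62 = 0.9512 m.
h_m = 9.93 * 0.9512 = 9.4453 m.

9.4453


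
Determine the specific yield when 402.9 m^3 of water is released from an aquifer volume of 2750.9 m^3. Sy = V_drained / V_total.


Specific yield Sy = Volume drained / Total volume.
Sy = 402.9 / 2750.9
   = 0.1465.

0.1465


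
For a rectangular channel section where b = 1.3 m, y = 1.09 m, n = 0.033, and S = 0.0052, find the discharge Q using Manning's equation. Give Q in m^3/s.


For a rectangular channel, the cross-sectional area A = b * y = 1.3 * 1.09 = 1.42 m^2.
The wetted perimeter P = b + 2y = 1.3 + 2*1.09 = 3.48 m.
Hydraulic radius R = A/P = 1.42/3.48 = 0.4072 m.
Velocity V = (1/n)*R^(2/3)*S^(1/2) = (1/0.033)*0.4072^(2/3)*0.0052^(1/2) = 1.2005 m/s.
Discharge Q = A * V = 1.42 * 1.2005 = 1.701 m^3/s.

1.701


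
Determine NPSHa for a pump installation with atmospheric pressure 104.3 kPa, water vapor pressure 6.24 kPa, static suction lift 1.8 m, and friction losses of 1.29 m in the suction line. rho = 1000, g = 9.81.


NPSHa = p_atm/(rho*g) - z_s - hf_s - p_vap/(rho*g).
p_atm/(rho*g) = 104.3*1000 / (1000*9.81) = 10.632 m.
p_vap/(rho*g) = 6.24*1000 / (1000*9.81) = 0.636 m.
NPSHa = 10.632 - 1.8 - 1.29 - 0.636
      = 6.91 m.

6.91


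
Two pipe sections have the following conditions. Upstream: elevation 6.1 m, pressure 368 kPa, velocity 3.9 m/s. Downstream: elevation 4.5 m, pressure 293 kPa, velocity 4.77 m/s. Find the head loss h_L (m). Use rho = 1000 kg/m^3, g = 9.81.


Total head at each section: H = z + p/(rho*g) + V^2/(2g).
H1 = 6.1 + 368*1000/(1000*9.81) + 3.9^2/(2*9.81)
   = 6.1 + 37.513 + 0.7752
   = 44.388 m.
H2 = 4.5 + 293*1000/(1000*9.81) + 4.77^2/(2*9.81)
   = 4.5 + 29.867 + 1.1597
   = 35.527 m.
h_L = H1 - H2 = 44.388 - 35.527 = 8.861 m.

8.861


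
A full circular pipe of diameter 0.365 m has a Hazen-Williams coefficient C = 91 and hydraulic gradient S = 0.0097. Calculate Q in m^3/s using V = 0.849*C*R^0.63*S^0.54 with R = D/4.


For a full circular pipe, R = D/4 = 0.365/4 = 0.0912 m.
V = 0.849 * 91 * 0.0912^0.63 * 0.0097^0.54
  = 0.849 * 91 * 0.221282 * 0.081819
  = 1.3988 m/s.
Pipe area A = pi*D^2/4 = pi*0.365^2/4 = 0.1046 m^2.
Q = A * V = 0.1046 * 1.3988 = 0.1464 m^3/s.

0.1464


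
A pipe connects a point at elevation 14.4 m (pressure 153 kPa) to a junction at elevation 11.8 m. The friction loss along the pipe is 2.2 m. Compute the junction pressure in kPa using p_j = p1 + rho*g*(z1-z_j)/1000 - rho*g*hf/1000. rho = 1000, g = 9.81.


Junction pressure: p_j = p1 + rho*g*(z1 - z_j)/1000 - rho*g*hf/1000.
Elevation term = 1000*9.81*(14.4 - 11.8)/1000 = 25.506 kPa.
Friction term = 1000*9.81*2.2/1000 = 21.582 kPa.
p_j = 153 + 25.506 - 21.582 = 156.92 kPa.

156.92


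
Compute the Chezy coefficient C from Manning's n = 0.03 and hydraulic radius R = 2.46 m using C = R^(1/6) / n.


The Chezy coefficient relates to Manning's n through C = R^(1/6) / n.
R^(1/6) = 2.46^(1/6) = 1.161865.
C = 1.161865 / 0.03 = 38.73 m^(1/2)/s.

38.73


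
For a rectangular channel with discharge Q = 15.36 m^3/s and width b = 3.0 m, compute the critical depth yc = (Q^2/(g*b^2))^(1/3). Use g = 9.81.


Using yc = (Q^2 / (g * b^2))^(1/3):
Q^2 = 15.36^2 = 235.93.
g * b^2 = 9.81 * 3.0^2 = 9.81 * 9.0 = 88.29.
Q^2 / (g*b^2) = 235.93 / 88.29 = 2.6722.
yc = 2.6722^(1/3) = 1.3877 m.

1.3877


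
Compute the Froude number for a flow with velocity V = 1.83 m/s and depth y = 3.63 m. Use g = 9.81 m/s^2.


The Froude number is defined as Fr = V / sqrt(g*y).
g*y = 9.81 * 3.63 = 35.6103.
sqrt(g*y) = sqrt(35.6103) = 5.9674.
Fr = 1.83 / 5.9674 = 0.3067.

0.3067


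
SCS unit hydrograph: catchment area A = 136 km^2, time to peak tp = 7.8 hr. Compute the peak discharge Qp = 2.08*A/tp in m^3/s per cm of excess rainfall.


SCS formula: Qp = 2.08 * A / tp.
Qp = 2.08 * 136 / 7.8
   = 282.88 / 7.8
   = 36.27 m^3/s per cm.

36.27


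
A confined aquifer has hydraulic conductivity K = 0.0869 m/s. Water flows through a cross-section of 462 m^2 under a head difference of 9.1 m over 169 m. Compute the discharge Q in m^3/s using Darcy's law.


Darcy's law: Q = K * A * i, where i = dh/L.
Hydraulic gradient i = 9.1 / 169 = 0.053846.
Q = 0.0869 * 462 * 0.053846
  = 2.1618 m^3/s.

2.1618


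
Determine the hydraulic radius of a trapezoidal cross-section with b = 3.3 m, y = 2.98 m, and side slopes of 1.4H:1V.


For a trapezoidal section with side slope z:
A = (b + z*y)*y = (3.3 + 1.4*2.98)*2.98 = 22.267 m^2.
P = b + 2*y*sqrt(1 + z^2) = 3.3 + 2*2.98*sqrt(1 + 1.4^2) = 13.554 m.
R = A/P = 22.267 / 13.554 = 1.6428 m.

1.6428


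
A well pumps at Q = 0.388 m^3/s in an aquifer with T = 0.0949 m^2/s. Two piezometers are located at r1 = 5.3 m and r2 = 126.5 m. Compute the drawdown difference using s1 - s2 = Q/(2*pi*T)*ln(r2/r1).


Thiem equation: s1 - s2 = Q/(2*pi*T) * ln(r2/r1).
ln(r2/r1) = ln(126.5/5.3) = 3.1725.
Q/(2*pi*T) = 0.388 / (2*pi*0.0949) = 0.388 / 0.5963 = 0.6507.
s1 - s2 = 0.6507 * 3.1725 = 2.0644 m.

2.0644


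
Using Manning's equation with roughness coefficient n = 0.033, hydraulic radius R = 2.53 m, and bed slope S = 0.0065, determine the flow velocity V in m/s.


Manning's equation gives V = (1/n) * R^(2/3) * S^(1/2).
First, compute R^(2/3) = 2.53^(2/3) = 1.8567.
Next, S^(1/2) = 0.0065^(1/2) = 0.080623.
Then 1/n = 1/0.033 = 30.3.
V = 30.3 * 1.8567 * 0.080623 = 4.5362 m/s.

4.5362


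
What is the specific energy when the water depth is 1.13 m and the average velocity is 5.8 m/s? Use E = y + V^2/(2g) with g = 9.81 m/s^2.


Specific energy E = y + V^2/(2g).
Velocity head = V^2/(2g) = 5.8^2 / (2*9.81) = 33.64 / 19.62 = 1.7146 m.
E = 1.13 + 1.7146 = 2.8446 m.

2.8446


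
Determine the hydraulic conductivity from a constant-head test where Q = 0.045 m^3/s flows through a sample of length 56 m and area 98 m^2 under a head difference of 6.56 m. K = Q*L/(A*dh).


From K = Q*L / (A*dh):
Numerator: Q*L = 0.045 * 56 = 2.52.
Denominator: A*dh = 98 * 6.56 = 642.88.
K = 2.52 / 642.88 = 0.00392 m/s.

0.00392


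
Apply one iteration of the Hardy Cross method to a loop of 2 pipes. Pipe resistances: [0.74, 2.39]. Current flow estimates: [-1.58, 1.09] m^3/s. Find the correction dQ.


Numerator terms (r*Q*|Q|): 0.74*-1.58*|-1.58| = -1.8473; 2.39*1.09*|1.09| = 2.8396.
Sum of numerator = 0.9922.
Denominator terms (r*|Q|): 0.74*|-1.58| = 1.1692; 2.39*|1.09| = 2.6051.
2 * sum of denominator = 2 * 3.7743 = 7.5486.
dQ = -0.9922 / 7.5486 = -0.1314 m^3/s.

-0.1314


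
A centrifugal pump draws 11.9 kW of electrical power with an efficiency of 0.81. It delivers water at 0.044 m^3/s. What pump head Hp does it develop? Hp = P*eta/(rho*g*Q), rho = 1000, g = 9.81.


Pump head formula: Hp = P * eta / (rho * g * Q).
Numerator: P * eta = 11.9 * 1000 * 0.81 = 9639.0 W.
Denominator: rho * g * Q = 1000 * 9.81 * 0.044 = 431.64.
Hp = 9639.0 / 431.64 = 22.33 m.

22.33


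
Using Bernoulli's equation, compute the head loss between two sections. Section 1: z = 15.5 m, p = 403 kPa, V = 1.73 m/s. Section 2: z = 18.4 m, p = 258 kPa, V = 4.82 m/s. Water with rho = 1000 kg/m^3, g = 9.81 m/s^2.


Total head at each section: H = z + p/(rho*g) + V^2/(2g).
H1 = 15.5 + 403*1000/(1000*9.81) + 1.73^2/(2*9.81)
   = 15.5 + 41.081 + 0.1525
   = 56.733 m.
H2 = 18.4 + 258*1000/(1000*9.81) + 4.82^2/(2*9.81)
   = 18.4 + 26.3 + 1.1841
   = 45.884 m.
h_L = H1 - H2 = 56.733 - 45.884 = 10.849 m.

10.849


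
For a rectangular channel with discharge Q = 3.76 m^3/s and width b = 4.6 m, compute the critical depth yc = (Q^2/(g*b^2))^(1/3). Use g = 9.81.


Using yc = (Q^2 / (g * b^2))^(1/3):
Q^2 = 3.76^2 = 14.14.
g * b^2 = 9.81 * 4.6^2 = 9.81 * 21.16 = 207.58.
Q^2 / (g*b^2) = 14.14 / 207.58 = 0.0681.
yc = 0.0681^(1/3) = 0.4084 m.

0.4084


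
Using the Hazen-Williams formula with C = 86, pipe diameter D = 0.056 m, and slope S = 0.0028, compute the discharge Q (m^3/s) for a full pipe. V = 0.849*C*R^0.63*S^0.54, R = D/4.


For a full circular pipe, R = D/4 = 0.056/4 = 0.014 m.
V = 0.849 * 86 * 0.014^0.63 * 0.0028^0.54
  = 0.849 * 86 * 0.06793 * 0.041828
  = 0.2075 m/s.
Pipe area A = pi*D^2/4 = pi*0.056^2/4 = 0.0025 m^2.
Q = A * V = 0.0025 * 0.2075 = 0.0005 m^3/s.

0.0005


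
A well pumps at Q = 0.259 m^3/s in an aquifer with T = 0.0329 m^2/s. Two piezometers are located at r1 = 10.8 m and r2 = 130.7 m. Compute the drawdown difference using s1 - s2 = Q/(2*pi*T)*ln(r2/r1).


Thiem equation: s1 - s2 = Q/(2*pi*T) * ln(r2/r1).
ln(r2/r1) = ln(130.7/10.8) = 2.4934.
Q/(2*pi*T) = 0.259 / (2*pi*0.0329) = 0.259 / 0.2067 = 1.2529.
s1 - s2 = 1.2529 * 2.4934 = 3.124 m.

3.124


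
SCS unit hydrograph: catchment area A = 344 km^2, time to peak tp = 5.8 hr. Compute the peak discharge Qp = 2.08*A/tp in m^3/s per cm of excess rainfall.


SCS formula: Qp = 2.08 * A / tp.
Qp = 2.08 * 344 / 5.8
   = 715.52 / 5.8
   = 123.37 m^3/s per cm.

123.37


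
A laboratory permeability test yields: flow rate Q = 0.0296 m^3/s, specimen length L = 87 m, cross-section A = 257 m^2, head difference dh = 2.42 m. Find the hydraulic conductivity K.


From K = Q*L / (A*dh):
Numerator: Q*L = 0.0296 * 87 = 2.5752.
Denominator: A*dh = 257 * 2.42 = 621.94.
K = 2.5752 / 621.94 = 0.004141 m/s.

0.004141


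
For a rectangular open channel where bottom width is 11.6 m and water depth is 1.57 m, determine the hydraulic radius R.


For a rectangular section:
Flow area A = b * y = 11.6 * 1.57 = 18.21 m^2.
Wetted perimeter P = b + 2y = 11.6 + 2*1.57 = 14.74 m.
Hydraulic radius R = A/P = 18.21 / 14.74 = 1.2355 m.

1.2355


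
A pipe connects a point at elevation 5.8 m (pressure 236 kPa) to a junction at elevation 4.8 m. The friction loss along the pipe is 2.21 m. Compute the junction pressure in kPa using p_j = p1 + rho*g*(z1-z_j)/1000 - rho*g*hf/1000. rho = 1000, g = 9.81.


Junction pressure: p_j = p1 + rho*g*(z1 - z_j)/1000 - rho*g*hf/1000.
Elevation term = 1000*9.81*(5.8 - 4.8)/1000 = 9.81 kPa.
Friction term = 1000*9.81*2.21/1000 = 21.68 kPa.
p_j = 236 + 9.81 - 21.68 = 224.13 kPa.

224.13


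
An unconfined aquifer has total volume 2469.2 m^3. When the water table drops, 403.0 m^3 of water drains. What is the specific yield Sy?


Specific yield Sy = Volume drained / Total volume.
Sy = 403.0 / 2469.2
   = 0.1632.

0.1632


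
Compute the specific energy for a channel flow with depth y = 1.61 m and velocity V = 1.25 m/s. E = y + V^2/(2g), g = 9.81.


Specific energy E = y + V^2/(2g).
Velocity head = V^2/(2g) = 1.25^2 / (2*9.81) = 1.5625 / 19.62 = 0.0796 m.
E = 1.61 + 0.0796 = 1.6896 m.

1.6896


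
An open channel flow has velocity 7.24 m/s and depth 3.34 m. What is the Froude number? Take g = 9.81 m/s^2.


The Froude number is defined as Fr = V / sqrt(g*y).
g*y = 9.81 * 3.34 = 32.7654.
sqrt(g*y) = sqrt(32.7654) = 5.7241.
Fr = 7.24 / 5.7241 = 1.2648.

1.2648


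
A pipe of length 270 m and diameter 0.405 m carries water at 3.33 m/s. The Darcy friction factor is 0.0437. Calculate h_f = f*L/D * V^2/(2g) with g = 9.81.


Darcy-Weisbach equation: h_f = f * (L/D) * V^2/(2g).
f * L/D = 0.0437 * 270/0.405 = 29.1333.
V^2/(2g) = 3.33^2 / (2*9.81) = 11.0889 / 19.62 = 0.5652 m.
h_f = 29.1333 * 0.5652 = 16.466 m.

16.466


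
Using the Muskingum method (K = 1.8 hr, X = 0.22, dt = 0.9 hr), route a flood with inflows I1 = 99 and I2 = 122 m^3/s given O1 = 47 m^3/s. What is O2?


Muskingum coefficients:
denom = 2*K*(1-X) + dt = 2*1.8*(1-0.22) + 0.9 = 3.708.
C0 = (dt - 2*K*X)/denom = (0.9 - 2*1.8*0.22)/3.708 = 0.0291.
C1 = (dt + 2*K*X)/denom = (0.9 + 2*1.8*0.22)/3.708 = 0.4563.
C2 = (2*K*(1-X) - dt)/denom = 0.5146.
O2 = C0*I2 + C1*I1 + C2*O1
   = 0.0291*122 + 0.4563*99 + 0.5146*47
   = 72.91 m^3/s.

72.91


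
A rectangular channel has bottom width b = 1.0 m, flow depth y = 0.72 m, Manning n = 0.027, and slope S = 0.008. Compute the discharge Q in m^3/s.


For a rectangular channel, the cross-sectional area A = b * y = 1.0 * 0.72 = 0.72 m^2.
The wetted perimeter P = b + 2y = 1.0 + 2*0.72 = 2.44 m.
Hydraulic radius R = A/P = 0.72/2.44 = 0.2951 m.
Velocity V = (1/n)*R^(2/3)*S^(1/2) = (1/0.027)*0.2951^(2/3)*0.008^(1/2) = 1.4683 m/s.
Discharge Q = A * V = 0.72 * 1.4683 = 1.057 m^3/s.

1.057


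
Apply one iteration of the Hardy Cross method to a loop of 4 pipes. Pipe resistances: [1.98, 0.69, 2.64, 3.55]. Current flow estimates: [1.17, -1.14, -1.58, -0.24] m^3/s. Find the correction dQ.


Numerator terms (r*Q*|Q|): 1.98*1.17*|1.17| = 2.7104; 0.69*-1.14*|-1.14| = -0.8967; 2.64*-1.58*|-1.58| = -6.5905; 3.55*-0.24*|-0.24| = -0.2045.
Sum of numerator = -4.9813.
Denominator terms (r*|Q|): 1.98*|1.17| = 2.3166; 0.69*|-1.14| = 0.7866; 2.64*|-1.58| = 4.1712; 3.55*|-0.24| = 0.852.
2 * sum of denominator = 2 * 8.1264 = 16.2528.
dQ = --4.9813 / 16.2528 = 0.3065 m^3/s.

0.3065


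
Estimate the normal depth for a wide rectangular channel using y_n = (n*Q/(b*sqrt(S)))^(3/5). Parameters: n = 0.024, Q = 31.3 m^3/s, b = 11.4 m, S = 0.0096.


We use the wide-channel approximation y_n = (n*Q/(b*sqrt(S)))^(3/5).
sqrt(S) = sqrt(0.0096) = 0.09798.
Numerator: n*Q = 0.024 * 31.3 = 0.7512.
Denominator: b*sqrt(S) = 11.4 * 0.09798 = 1.116972.
arg = 0.6725.
y_n = 0.6725^(3/5) = 0.7882 m.

0.7882


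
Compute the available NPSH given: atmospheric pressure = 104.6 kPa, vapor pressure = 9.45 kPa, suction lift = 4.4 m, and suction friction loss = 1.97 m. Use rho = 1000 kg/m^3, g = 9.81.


NPSHa = p_atm/(rho*g) - z_s - hf_s - p_vap/(rho*g).
p_atm/(rho*g) = 104.6*1000 / (1000*9.81) = 10.663 m.
p_vap/(rho*g) = 9.45*1000 / (1000*9.81) = 0.963 m.
NPSHa = 10.663 - 4.4 - 1.97 - 0.963
      = 3.33 m.

3.33


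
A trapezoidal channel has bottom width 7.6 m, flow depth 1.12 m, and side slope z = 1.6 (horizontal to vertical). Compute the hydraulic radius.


For a trapezoidal section with side slope z:
A = (b + z*y)*y = (7.6 + 1.6*1.12)*1.12 = 10.519 m^2.
P = b + 2*y*sqrt(1 + z^2) = 7.6 + 2*1.12*sqrt(1 + 1.6^2) = 11.826 m.
R = A/P = 10.519 / 11.826 = 0.8895 m.

0.8895


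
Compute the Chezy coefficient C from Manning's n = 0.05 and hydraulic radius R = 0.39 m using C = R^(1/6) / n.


The Chezy coefficient relates to Manning's n through C = R^(1/6) / n.
R^(1/6) = 0.39^(1/6) = 0.85476.
C = 0.85476 / 0.05 = 17.1 m^(1/2)/s.

17.1


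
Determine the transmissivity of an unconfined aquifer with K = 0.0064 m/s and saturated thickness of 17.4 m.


Transmissivity is defined as T = K * h.
T = 0.0064 * 17.4
  = 0.1114 m^2/s.

0.1114


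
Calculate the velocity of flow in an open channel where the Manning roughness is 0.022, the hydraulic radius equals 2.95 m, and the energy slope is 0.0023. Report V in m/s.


Manning's equation gives V = (1/n) * R^(2/3) * S^(1/2).
First, compute R^(2/3) = 2.95^(2/3) = 2.0569.
Next, S^(1/2) = 0.0023^(1/2) = 0.047958.
Then 1/n = 1/0.022 = 45.45.
V = 45.45 * 2.0569 * 0.047958 = 4.4839 m/s.

4.4839


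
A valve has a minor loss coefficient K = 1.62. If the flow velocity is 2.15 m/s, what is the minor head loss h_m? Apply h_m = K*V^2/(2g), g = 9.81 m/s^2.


Minor loss formula: h_m = K * V^2/(2g).
V^2 = 2.15^2 = 4.6225.
V^2/(2g) = 4.6225 / 19.62 = 0.2356 m.
h_m = 1.62 * 0.2356 = 0.3817 m.

0.3817


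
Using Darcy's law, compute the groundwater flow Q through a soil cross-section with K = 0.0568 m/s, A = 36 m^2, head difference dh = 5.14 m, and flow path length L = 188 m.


Darcy's law: Q = K * A * i, where i = dh/L.
Hydraulic gradient i = 5.14 / 188 = 0.02734.
Q = 0.0568 * 36 * 0.02734
  = 0.0559 m^3/s.

0.0559


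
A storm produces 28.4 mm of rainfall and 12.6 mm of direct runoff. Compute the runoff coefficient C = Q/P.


The runoff coefficient C = runoff depth / rainfall depth.
C = 12.6 / 28.4
  = 0.4437.

0.4437


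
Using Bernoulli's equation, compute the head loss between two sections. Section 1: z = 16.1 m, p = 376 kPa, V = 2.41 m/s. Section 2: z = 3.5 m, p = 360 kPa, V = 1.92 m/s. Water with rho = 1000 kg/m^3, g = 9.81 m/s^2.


Total head at each section: H = z + p/(rho*g) + V^2/(2g).
H1 = 16.1 + 376*1000/(1000*9.81) + 2.41^2/(2*9.81)
   = 16.1 + 38.328 + 0.296
   = 54.724 m.
H2 = 3.5 + 360*1000/(1000*9.81) + 1.92^2/(2*9.81)
   = 3.5 + 36.697 + 0.1879
   = 40.385 m.
h_L = H1 - H2 = 54.724 - 40.385 = 14.339 m.

14.339


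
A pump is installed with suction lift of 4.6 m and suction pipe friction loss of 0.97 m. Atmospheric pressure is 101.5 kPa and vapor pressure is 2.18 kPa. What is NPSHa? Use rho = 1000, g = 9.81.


NPSHa = p_atm/(rho*g) - z_s - hf_s - p_vap/(rho*g).
p_atm/(rho*g) = 101.5*1000 / (1000*9.81) = 10.347 m.
p_vap/(rho*g) = 2.18*1000 / (1000*9.81) = 0.222 m.
NPSHa = 10.347 - 4.6 - 0.97 - 0.222
      = 4.55 m.

4.55


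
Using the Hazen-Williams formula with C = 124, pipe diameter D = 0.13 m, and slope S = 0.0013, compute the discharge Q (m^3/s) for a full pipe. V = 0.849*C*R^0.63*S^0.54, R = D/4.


For a full circular pipe, R = D/4 = 0.13/4 = 0.0325 m.
V = 0.849 * 124 * 0.0325^0.63 * 0.0013^0.54
  = 0.849 * 124 * 0.115475 * 0.027639
  = 0.336 m/s.
Pipe area A = pi*D^2/4 = pi*0.13^2/4 = 0.0133 m^2.
Q = A * V = 0.0133 * 0.336 = 0.0045 m^3/s.

0.0045


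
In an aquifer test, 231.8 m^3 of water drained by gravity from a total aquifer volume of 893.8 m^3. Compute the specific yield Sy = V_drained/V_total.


Specific yield Sy = Volume drained / Total volume.
Sy = 231.8 / 893.8
   = 0.2593.

0.2593


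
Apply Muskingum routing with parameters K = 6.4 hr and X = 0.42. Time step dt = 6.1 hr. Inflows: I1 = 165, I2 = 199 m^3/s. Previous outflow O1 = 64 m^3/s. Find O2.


Muskingum coefficients:
denom = 2*K*(1-X) + dt = 2*6.4*(1-0.42) + 6.1 = 13.524.
C0 = (dt - 2*K*X)/denom = (6.1 - 2*6.4*0.42)/13.524 = 0.0535.
C1 = (dt + 2*K*X)/denom = (6.1 + 2*6.4*0.42)/13.524 = 0.8486.
C2 = (2*K*(1-X) - dt)/denom = 0.0979.
O2 = C0*I2 + C1*I1 + C2*O1
   = 0.0535*199 + 0.8486*165 + 0.0979*64
   = 156.93 m^3/s.

156.93


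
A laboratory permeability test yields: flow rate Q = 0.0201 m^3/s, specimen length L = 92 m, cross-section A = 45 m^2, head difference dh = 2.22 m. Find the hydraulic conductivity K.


From K = Q*L / (A*dh):
Numerator: Q*L = 0.0201 * 92 = 1.8492.
Denominator: A*dh = 45 * 2.22 = 99.9.
K = 1.8492 / 99.9 = 0.018511 m/s.

0.018511


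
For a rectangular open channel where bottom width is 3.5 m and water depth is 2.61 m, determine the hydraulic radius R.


For a rectangular section:
Flow area A = b * y = 3.5 * 2.61 = 9.13 m^2.
Wetted perimeter P = b + 2y = 3.5 + 2*2.61 = 8.72 m.
Hydraulic radius R = A/P = 9.13 / 8.72 = 1.0476 m.

1.0476


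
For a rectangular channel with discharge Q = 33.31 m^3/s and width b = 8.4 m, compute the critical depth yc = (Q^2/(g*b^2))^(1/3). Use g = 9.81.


Using yc = (Q^2 / (g * b^2))^(1/3):
Q^2 = 33.31^2 = 1109.56.
g * b^2 = 9.81 * 8.4^2 = 9.81 * 70.56 = 692.19.
Q^2 / (g*b^2) = 1109.56 / 692.19 = 1.603.
yc = 1.603^(1/3) = 1.1703 m.

1.1703
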